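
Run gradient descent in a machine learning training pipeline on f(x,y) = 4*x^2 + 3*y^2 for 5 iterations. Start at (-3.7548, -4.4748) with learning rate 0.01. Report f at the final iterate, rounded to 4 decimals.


Gradient descent on f(x,y) = 4*x^2 + 3*y^2.
Starting point: (-3.7548, -4.4748), alpha = 0.01
Step 1: grad_x = 2*4*-3.7548 = -30.0384, grad_y = 2*3*-4.4748 = -26.8488
  x_1 = -3.7548 - 0.01*-30.0384 = -3.4544
  y_1 = -4.4748 - 0.01*-26.8488 = -4.2063
Step 2: grad_x = 2*4*-3.4544 = -27.6353, grad_y = 2*3*-4.2063 = -25.2379
  x_2 = -3.4544 - 0.01*-27.6353 = -3.1781
  y_2 = -4.2063 - 0.01*-25.2379 = -3.9539
Step 3: grad_x = 2*4*-3.1781 = -25.4245, grad_y = 2*3*-3.9539 = -23.7236
  x_3 = -3.1781 - 0.01*-25.4245 = -2.9238
  y_3 = -3.9539 - 0.01*-23.7236 = -3.7167
Step 4: grad_x = 2*4*-2.9238 = -23.3905, grad_y = 2*3*-3.7167 = -22.3002
  x_4 = -2.9238 - 0.01*-23.3905 = -2.6899
  y_4 = -3.7167 - 0.01*-22.3002 = -3.4937
Step 5: grad_x = 2*4*-2.6899 = -21.5193, grad_y = 2*3*-3.4937 = -20.9622
  x_5 = -2.6899 - 0.01*-21.5193 = -2.4747
  y_5 = -3.4937 - 0.01*-20.9622 = -3.2841
f(-2.4747, -3.2841) = 4*(-2.4747)^2 + 3*(-3.2841)^2 = 56.8524


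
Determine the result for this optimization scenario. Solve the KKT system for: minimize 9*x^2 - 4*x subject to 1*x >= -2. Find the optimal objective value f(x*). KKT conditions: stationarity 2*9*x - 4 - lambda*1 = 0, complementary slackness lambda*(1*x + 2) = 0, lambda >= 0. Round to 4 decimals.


Step 1: Try lambda = 0 (constraint inactive).
Stationarity: 2*9*x - 4 = 0
x* = 4/(2*9) = 2/9 = 0.2222 (rounded; the exact value 2/9 is used below)
Check constraint: 1*0.2222 = 0.2222 >= -2 -- satisfied.
Step 2: Compute optimal value.
f(x*) = 9*(2/9)^2 - 4*(2/9) = -0.4444


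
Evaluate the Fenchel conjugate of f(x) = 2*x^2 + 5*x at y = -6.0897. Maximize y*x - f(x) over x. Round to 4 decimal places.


f*(y) = sup_x {y*x - a*x^2 - b*x} = sup_x {(y-b)*x - a*x^2}
FOC: (y - b) - 2a*x = 0 => x* = (y - b)/(2a)
x* = (-6.0897 - 5)/(2*2) = -2.7724
f*(-6.0897) = (y-b)^2/(4a) = (-6.0897 - 5)^2/(4*2)
= 122.9814/8 = 15.3727


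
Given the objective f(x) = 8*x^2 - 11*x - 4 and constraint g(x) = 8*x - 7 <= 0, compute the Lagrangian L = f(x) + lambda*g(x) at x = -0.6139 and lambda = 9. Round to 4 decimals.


Step 1: Evaluate f(x).
f(-0.6139) = 8*(-0.6139)^2 - 11*(-0.6139) - 4 = 5.7679
Step 2: Evaluate g(x).
g(-0.6139) = 8*-0.6139 - 7 = -11.9112
Step 3: Compute Lagrangian.
L = 5.7679 + 9*-11.9112 = -101.4329


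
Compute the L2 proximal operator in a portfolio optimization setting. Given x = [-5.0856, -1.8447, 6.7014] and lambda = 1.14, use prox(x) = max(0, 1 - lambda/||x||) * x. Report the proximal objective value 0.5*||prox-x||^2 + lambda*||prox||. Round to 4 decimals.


Step 1: Compute ||x||.
||x|| = 8.6125
Step 2: Compute scaling factor.
scale = max(0, 1 - 1.14/8.6125) = 0.8676
Step 3: prox(x) = [-4.4124, -1.6005, 5.8144]
||prox(x)|| = 7.4725
Step 4: Proximal objective.
0.5*||prox-x||^2 = 0.6498
lambda*||prox|| = 8.5187
Total = 9.1684


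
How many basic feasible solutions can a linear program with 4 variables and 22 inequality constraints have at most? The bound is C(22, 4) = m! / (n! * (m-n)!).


Each vertex corresponds to some choice of n active constraints out of m, so the number of vertices is at most C(m, n) = m! / (n!(m-n)!).
m = 22, n = 4
Numerator: 22 * 21 * 20 * 19
Denominator: 4! = 24
C(22, 4) = 7315


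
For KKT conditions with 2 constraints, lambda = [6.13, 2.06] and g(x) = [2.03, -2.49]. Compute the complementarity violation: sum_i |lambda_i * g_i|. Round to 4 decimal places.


KKT complementary slackness check:
lambda_1 * g_1 = 6.13 * 2.03 = 12.4439
lambda_2 * g_2 = 2.06 * -2.49 = -5.1294
Total violation = 12.4439 + 5.1294 = 17.5733


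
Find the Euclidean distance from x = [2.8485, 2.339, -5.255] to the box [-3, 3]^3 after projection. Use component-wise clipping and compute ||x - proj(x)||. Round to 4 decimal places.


Project each component onto [-3, 3].
clip(2.8485) = 2.8485, clip(2.339) = 2.339, clip(-5.255) = -3.0
Projection = [2.8485, 2.339, -3.0]
Squared diffs: [0.0, 0.0, 5.085]
Distance = sqrt(5.085) = 2.255


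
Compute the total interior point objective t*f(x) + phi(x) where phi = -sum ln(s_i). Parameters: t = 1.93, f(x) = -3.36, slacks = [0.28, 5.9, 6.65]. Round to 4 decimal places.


Step 1: Compute log-barrier.
ln values: [-1.273, 1.775, 1.8946]
phi = -(-1.273 + 1.775 + 1.8946) = -2.3966
Step 2: Compute augmented objective.
t*f(x) = 1.93*-3.36 = -6.4848
Total = -6.4848 - 2.3966 = -8.8814


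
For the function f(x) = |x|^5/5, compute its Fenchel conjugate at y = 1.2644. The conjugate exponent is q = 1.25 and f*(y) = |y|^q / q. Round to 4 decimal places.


The conjugate exponent q satisfies 1/p + 1/q = 1.
p = 5, so q = 5/(5 - 1) = 1.25
|y|^q = 1.2644^1.25 = 1.3408
f*(1.2644) = 1.3408 / 1.25 = 1.0726


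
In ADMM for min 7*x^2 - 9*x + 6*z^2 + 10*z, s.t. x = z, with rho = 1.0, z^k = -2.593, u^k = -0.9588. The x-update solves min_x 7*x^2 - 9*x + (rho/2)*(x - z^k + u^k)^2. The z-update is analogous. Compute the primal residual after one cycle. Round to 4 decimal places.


ADMM iteration with rho = 1.0, z^k = -2.593, u^k = -0.9588
Step 1: x-update.
Minimize 7*x^2 - 9*x + (1.0/2)*(x + 2.593 - 0.9588)^2
FOC: (2*7 + 1.0)*x = 9 + 1.0*(-2.593 + 0.9588)
x^{k+1} = 0.4911
Step 2: z-update.
Minimize 6*z^2 + 10*z + (1.0/2)*(0.4911 - z - 0.9588)^2
FOC: (2*6 + 1.0)*z = -10 + 1.0*(0.4911 - 0.9588)
z^{k+1} = -0.8052
Step 3: u-update.
u^{k+1} = -0.9588 + 0.4911 + 0.8052 = 0.3375
Step 4: Primal residual = |0.4911 + 0.8052| = 1.2963


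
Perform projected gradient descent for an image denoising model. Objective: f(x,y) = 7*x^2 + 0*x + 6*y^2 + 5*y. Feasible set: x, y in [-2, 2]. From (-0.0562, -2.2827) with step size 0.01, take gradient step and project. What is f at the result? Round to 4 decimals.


Step 1: Compute gradient at (-0.0562, -2.2827).
grad_x = 2*7*-0.0562 + 0 = -0.7868
grad_y = 2*6*-2.2827 + 5 = -22.3924
Step 2: Gradient step.
x_raw = -0.0562 - 0.01*-0.7868 = -0.0483
y_raw = -2.2827 - 0.01*-22.3924 = -2.0588
Step 3: Project onto [-2, 2].
x_proj = clip(-0.0483) = -0.0483
y_proj = clip(-2.0588) = -2.0
Step 4: Evaluate f.
f(-0.0483, -2.0) = 14.0164


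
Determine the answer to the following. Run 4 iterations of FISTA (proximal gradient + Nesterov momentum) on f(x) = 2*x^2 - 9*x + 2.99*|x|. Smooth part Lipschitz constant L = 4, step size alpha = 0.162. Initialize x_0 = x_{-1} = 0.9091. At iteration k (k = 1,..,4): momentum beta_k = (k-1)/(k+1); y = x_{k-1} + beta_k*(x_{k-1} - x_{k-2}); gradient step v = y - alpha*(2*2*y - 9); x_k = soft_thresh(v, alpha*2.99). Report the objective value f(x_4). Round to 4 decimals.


FISTA on f(x) = 2*x^2 - 9*x + 2.99*|x|
L = 4, alpha = 0.162
Iteration 1: beta = 0.0, y = 0.9091 + 0.0*(0.9091 - 0.9091) = 0.9091
  grad(y) = -5.3636, v = y - alpha*grad = 1.778
  prox(v) = soft_thresh(1.778, 0.4844) = 1.2936
Iteration 2: beta = 0.3333, y = 1.2936 + 0.3333*(1.2936 - 0.9091) = 1.4218
  grad(y) = -3.3128, v = y - alpha*grad = 1.9585
  prox(v) = soft_thresh(1.9585, 0.4844) = 1.4741
Iteration 3: beta = 0.5, y = 1.4741 + 0.5*(1.4741 - 1.2936) = 1.5643
  grad(y) = -2.7427, v = y - alpha*grad = 2.0086
  prox(v) = soft_thresh(2.0086, 0.4844) = 1.5243
Iteration 4: beta = 0.6, y = 1.5243 + 0.6*(1.5243 - 1.4741) = 1.5544
  grad(y) = -2.7825, v = y - alpha*grad = 2.0051
  prox(v) = soft_thresh(2.0051, 0.4844) = 1.5208
f(x_4) = 2*1.5208^2 - 9*1.5208 + 2.99*|1.5208| = -4.5143


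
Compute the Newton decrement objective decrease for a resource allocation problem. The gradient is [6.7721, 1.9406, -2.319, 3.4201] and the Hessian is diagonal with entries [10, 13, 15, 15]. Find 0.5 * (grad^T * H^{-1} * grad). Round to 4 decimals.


Step 1: H is diagonal, so H^(-1) * g = [0.6772, 0.1493, -0.1546, 0.228].
Step 2: g^T H^(-1) g = sum_i g_i^2 / H_ii
  = (6.7721)^2/10 + (1.9406)^2/13 + (-2.319)^2/15 + (3.4201)^2/15
  = 4.5861 + 0.2897 + 0.3585 + 0.7798 = 6.0141
Step 3: Objective decrease = 0.5 * g^T H^(-1) g = 3.0071


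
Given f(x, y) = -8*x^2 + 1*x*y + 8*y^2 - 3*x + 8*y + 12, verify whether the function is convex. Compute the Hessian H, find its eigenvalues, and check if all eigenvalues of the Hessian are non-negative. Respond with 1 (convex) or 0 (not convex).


The Hessian of f(x,y) = -8*x^2 + 1*x*y + 8*y^2 - 3*x + 8*y + 12 is:
H = [[-16, 1], [1, 16]]
Trace = -16 + 16 = 0
Determinant = -16*16 - (1)^2 = -257
Discriminant = (0)^2 - 4*-257 = 1028.0
Eigenvalues: lambda_1 = -16.0312, lambda_2 = 16.0312
The function is not convex.

0


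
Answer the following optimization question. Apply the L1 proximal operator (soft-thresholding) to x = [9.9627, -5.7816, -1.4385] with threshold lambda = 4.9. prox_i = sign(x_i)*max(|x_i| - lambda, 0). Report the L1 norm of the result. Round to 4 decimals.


Soft-thresholding with lambda = 4.9:
prox(9.9627) = sign(9.9627)*max(|9.9627| - 4.9, 0) = 5.0627
prox(-5.7816) = sign(-5.7816)*max(|-5.7816| - 4.9, 0) = -0.8816
prox(-1.4385) = sign(-1.4385)*max(|-1.4385| - 4.9, 0) = 0.0
prox(x) = [5.0627, -0.8816, 0.0]
||prox(x)||_1 = 5.0627 + 0.8816 + 0.0 = 5.9443


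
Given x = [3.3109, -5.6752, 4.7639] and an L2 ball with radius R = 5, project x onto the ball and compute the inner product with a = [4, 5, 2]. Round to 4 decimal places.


Step 1: Compute ||x|| (intermediates to 6 decimals).
||x|| = sqrt(3.3109^2 + (-5.6752)^2 + 4.7639^2) = 8.115707
Step 2: Project.
Since ||x|| > R, scale = R/||x|| = 5/8.115707 = 0.616089, proj(x) = scale * x
proj(x) = [2.039809, -3.496428, 2.934986]
Step 3: Dot product.
a^T * proj(x) = 4*2.039809 + 5*(-3.496428) + 2*2.934986 = -3.4529


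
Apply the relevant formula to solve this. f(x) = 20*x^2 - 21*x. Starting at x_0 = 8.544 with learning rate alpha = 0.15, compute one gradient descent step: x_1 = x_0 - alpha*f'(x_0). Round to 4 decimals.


We compute the gradient at x_0 and apply the update.
f'(x) = 40*x - 21
f'(8.544) = 40*8.544 - 21 = 320.76
x_1 = 8.544 - 0.15*320.76 = -39.57


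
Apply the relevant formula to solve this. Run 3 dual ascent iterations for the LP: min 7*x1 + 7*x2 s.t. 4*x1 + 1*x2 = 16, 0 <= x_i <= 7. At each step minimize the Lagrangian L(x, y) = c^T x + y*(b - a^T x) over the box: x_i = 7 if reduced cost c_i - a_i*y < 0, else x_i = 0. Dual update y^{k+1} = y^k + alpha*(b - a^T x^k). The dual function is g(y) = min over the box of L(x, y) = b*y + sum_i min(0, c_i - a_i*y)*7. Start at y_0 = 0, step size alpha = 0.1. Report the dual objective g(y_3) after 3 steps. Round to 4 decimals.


Dual ascent for LP: min 7*x1 + 7*x2, 4*x1 + 1*x2 = 16, 0 <= x_i <= 7
Step 1: y^k = 0.0, reduced costs: (7.0, 7.0)
  x^k = (0.0, 0.0), subgradient = b - a^T x = 16.0
  y^{k+1} = 0.0 + 0.1*16.0 = 1.6
Step 2: y^k = 1.6, reduced costs: (0.6, 5.4)
  x^k = (0.0, 0.0), subgradient = b - a^T x = 16.0
  y^{k+1} = 1.6 + 0.1*16.0 = 3.2
Step 3: y^k = 3.2, reduced costs: (-5.8, 3.8)
  x^k = (7.0, 0.0), subgradient = b - a^T x = -12.0
  y^{k+1} = 3.2 + 0.1*-12.0 = 2.0
Dual objective at y_3 = 2.0: reduced costs (-1.0, 5.0), box minimizer x = (7.0, 0.0)
g(y_3) = b*y + (c1 - a1*y)*x1 + (c2 - a2*y)*x2 = 16*2.0 + (-1.0)*7.0 + 5.0*0.0 = 32.0 - 7.0 + 0.0 = 25.0


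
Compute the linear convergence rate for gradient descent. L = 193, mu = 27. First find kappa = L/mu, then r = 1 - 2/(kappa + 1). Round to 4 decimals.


Step 1: Compute the condition number.
kappa = L/mu = 193/27 = 7.1481
Step 2: Compute the convergence rate.
r = 1 - 2/(kappa + 1) = 1 - 2*mu/(L + mu) = (L - mu)/(L + mu) = 166/220 = 0.7545


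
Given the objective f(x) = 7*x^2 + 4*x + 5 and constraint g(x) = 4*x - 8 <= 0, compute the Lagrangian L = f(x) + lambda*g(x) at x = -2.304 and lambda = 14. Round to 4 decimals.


Step 1: Evaluate f(x).
f(-2.304) = 7*(-2.304)^2 + 4*(-2.304) + 5 = 32.9429
Step 2: Evaluate g(x).
g(-2.304) = 4*-2.304 - 8 = -17.216
Step 3: Compute Lagrangian.
L = 32.9429 + 14*-17.216 = -208.0811


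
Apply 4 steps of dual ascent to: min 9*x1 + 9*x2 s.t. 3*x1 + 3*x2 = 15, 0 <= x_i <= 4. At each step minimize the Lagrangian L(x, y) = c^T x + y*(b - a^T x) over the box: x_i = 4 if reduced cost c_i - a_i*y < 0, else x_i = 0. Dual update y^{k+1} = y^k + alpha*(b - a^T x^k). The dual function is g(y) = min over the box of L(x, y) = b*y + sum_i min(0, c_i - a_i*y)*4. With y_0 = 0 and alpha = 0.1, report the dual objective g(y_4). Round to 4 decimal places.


Dual ascent for LP: min 9*x1 + 9*x2, 3*x1 + 3*x2 = 15, 0 <= x_i <= 4
Step 1: y^k = 0.0, reduced costs: (9.0, 9.0)
  x^k = (0.0, 0.0), subgradient = b - a^T x = 15.0
  y^{k+1} = 0.0 + 0.1*15.0 = 1.5
Step 2: y^k = 1.5, reduced costs: (4.5, 4.5)
  x^k = (0.0, 0.0), subgradient = b - a^T x = 15.0
  y^{k+1} = 1.5 + 0.1*15.0 = 3.0
Step 3: y^k = 3.0, reduced costs: (0.0, 0.0)
  x^k = (0.0, 0.0), subgradient = b - a^T x = 15.0
  y^{k+1} = 3.0 + 0.1*15.0 = 4.5
Step 4: y^k = 4.5, reduced costs: (-4.5, -4.5)
  x^k = (4.0, 4.0), subgradient = b - a^T x = -9.0
  y^{k+1} = 4.5 + 0.1*-9.0 = 3.6
Dual objective at y_4 = 3.6: reduced costs (-1.8, -1.8), box minimizer x = (4.0, 4.0)
g(y_4) = b*y + (c1 - a1*y)*x1 + (c2 - a2*y)*x2 = 15*3.6 + (-1.8)*4.0 + (-1.8)*4.0 = 54.0 - 7.2 - 7.2 = 39.6


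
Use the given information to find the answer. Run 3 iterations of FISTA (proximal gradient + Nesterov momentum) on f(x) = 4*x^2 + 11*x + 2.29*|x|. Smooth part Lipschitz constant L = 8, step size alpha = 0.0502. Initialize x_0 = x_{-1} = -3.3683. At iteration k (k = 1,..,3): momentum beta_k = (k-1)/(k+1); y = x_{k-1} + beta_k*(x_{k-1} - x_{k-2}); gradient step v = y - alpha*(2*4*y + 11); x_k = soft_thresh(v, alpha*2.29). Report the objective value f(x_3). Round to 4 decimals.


FISTA on f(x) = 4*x^2 + 11*x + 2.29*|x|
L = 8, alpha = 0.0502
Iteration 1: beta = 0.0, y = -3.3683 + 0.0*(-3.3683 + 3.3683) = -3.3683
  grad(y) = -15.9464, v = y - alpha*grad = -2.5678
  prox(v) = soft_thresh(-2.5678, 0.115) = -2.4528
Iteration 2: beta = 0.3333, y = -2.4528 + 0.3333*(-2.4528 + 3.3683) = -2.1477
  grad(y) = -6.1814, v = y - alpha*grad = -1.8374
  prox(v) = soft_thresh(-1.8374, 0.115) = -1.7224
Iteration 3: beta = 0.5, y = -1.7224 + 0.5*(-1.7224 + 2.4528) = -1.3572
  grad(y) = 0.1424, v = y - alpha*grad = -1.3643
  prox(v) = soft_thresh(-1.3643, 0.115) = -1.2494
f(x_3) = 4*(-1.2494)^2 + 11*(-1.2494) + 2.29*|-1.2494| = -4.6383


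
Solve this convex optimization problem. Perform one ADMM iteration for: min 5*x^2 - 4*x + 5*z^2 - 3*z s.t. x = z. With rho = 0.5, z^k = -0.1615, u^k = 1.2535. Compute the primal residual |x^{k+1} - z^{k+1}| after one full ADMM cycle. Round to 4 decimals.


ADMM iteration with rho = 0.5, z^k = -0.1615, u^k = 1.2535
Step 1: x-update.
Minimize 5*x^2 - 4*x + (0.5/2)*(x + 0.1615 + 1.2535)^2
FOC: (2*5 + 0.5)*x = 4 + 0.5*(-0.1615 - 1.2535)
x^{k+1} = 0.3136
Step 2: z-update.
Minimize 5*z^2 - 3*z + (0.5/2)*(0.3136 - z + 1.2535)^2
FOC: (2*5 + 0.5)*z = 3 + 0.5*(0.3136 + 1.2535)
z^{k+1} = 0.3603
Step 3: u-update.
u^{k+1} = 1.2535 + 0.3136 - 0.3603 = 1.2067
Step 4: Primal residual = |0.3136 - 0.3603| = 0.0468


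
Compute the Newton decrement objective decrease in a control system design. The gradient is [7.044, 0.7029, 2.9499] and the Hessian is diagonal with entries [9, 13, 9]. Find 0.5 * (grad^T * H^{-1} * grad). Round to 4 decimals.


Step 1: H is diagonal, so H^(-1) * g = [0.7827, 0.0541, 0.3278].
Step 2: g^T H^(-1) g = sum_i g_i^2 / H_ii
  = (7.044)^2/9 + (0.7029)^2/13 + (2.9499)^2/9
  = 5.5131 + 0.038 + 0.9669 = 6.518
Step 3: Objective decrease = 0.5 * g^T H^(-1) g = 3.259


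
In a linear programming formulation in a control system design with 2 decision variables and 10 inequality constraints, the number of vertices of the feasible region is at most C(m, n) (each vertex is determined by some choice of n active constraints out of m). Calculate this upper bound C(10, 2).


Each vertex corresponds to some choice of n active constraints out of m, so the number of vertices is at most C(m, n) = m! / (n!(m-n)!).
m = 10, n = 2
Numerator: 10 * 9
Denominator: 2! = 2
C(10, 2) = 45


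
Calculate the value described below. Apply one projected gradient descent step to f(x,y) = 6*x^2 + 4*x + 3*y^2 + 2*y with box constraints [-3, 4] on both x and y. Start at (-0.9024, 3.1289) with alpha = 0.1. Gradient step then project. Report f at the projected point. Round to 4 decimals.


Step 1: Compute gradient at (-0.9024, 3.1289).
grad_x = 2*6*-0.9024 + 4 = -6.8288
grad_y = 2*3*3.1289 + 2 = 20.7734
Step 2: Gradient step.
x_raw = -0.9024 - 0.1*-6.8288 = -0.2195
y_raw = 3.1289 - 0.1*20.7734 = 1.0516
Step 3: Project onto [-3, 4].
x_proj = clip(-0.2195) = -0.2195
y_proj = clip(1.0516) = 1.0516
Step 4: Evaluate f.
f(-0.2195, 1.0516) = 4.8315


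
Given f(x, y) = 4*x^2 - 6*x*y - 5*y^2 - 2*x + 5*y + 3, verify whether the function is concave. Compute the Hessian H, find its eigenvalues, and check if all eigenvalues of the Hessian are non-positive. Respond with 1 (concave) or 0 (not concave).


The Hessian of f(x,y) = 4*x^2 - 6*x*y - 5*y^2 - 2*x + 5*y + 3 is:
H = [[8, -6], [-6, -10]]
Trace = 8 - 10 = -2
Determinant = 8*-10 - (-6)^2 = -116
Discriminant = (-2)^2 - 4*-116 = 468.0
Eigenvalues: lambda_1 = -11.8167, lambda_2 = 9.8167
The function is not concave.

0


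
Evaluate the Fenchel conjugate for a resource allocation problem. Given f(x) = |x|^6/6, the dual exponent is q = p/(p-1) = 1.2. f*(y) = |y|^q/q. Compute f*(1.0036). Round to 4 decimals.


The conjugate exponent q satisfies 1/p + 1/q = 1.
p = 6, so q = 6/(6 - 1) = 1.2
|y|^q = 1.0036^1.2 = 1.0043
f*(1.0036) = 1.0043 / 1.2 = 0.8369


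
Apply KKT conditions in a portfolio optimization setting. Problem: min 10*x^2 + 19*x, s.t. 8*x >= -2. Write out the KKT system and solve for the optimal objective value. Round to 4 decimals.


Step 1: Try lambda = 0 (constraint inactive).
x_unc = -19/(2*10) = -0.95
Check: 8*-0.95 = -7.6 < -2 -- violated!
Step 2: Constraint must be active: 8*x = -2
x* = -2/8 = -0.25
lambda = (2*10*(-0.25) + 19)/8 = 1.75
Step 3: Compute optimal value.
f(x*) = 10*(-0.25)^2 + 19*(-0.25) = -4.125


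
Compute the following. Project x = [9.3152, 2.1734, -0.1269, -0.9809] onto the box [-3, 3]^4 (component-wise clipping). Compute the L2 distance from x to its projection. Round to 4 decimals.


Project each component onto [-3, 3].
clip(9.3152) = 3.0, clip(2.1734) = 2.1734, clip(-0.1269) = -0.1269, clip(-0.9809) = -0.9809
Projection = [3.0, 2.1734, -0.1269, -0.9809]
Squared diffs: [39.8818, 0.0, 0.0, 0.0]
Distance = sqrt(39.8818) = 6.3152


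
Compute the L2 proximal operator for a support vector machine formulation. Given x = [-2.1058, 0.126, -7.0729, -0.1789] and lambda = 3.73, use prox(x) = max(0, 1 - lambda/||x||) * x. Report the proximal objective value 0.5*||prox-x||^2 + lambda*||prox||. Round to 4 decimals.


Step 1: Compute ||x||.
||x|| = 7.383
Step 2: Compute scaling factor.
scale = max(0, 1 - 3.73/7.383) = 0.4948
Step 3: prox(x) = [-1.0419, 0.0623, -3.4996, -0.0885]
||prox(x)|| = 3.653
Step 4: Proximal objective.
0.5*||prox-x||^2 = 6.9565
lambda*||prox|| = 13.6257
Total = 20.582


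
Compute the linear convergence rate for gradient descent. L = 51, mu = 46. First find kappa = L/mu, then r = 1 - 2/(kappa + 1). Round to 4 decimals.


Step 1: Compute the condition number.
kappa = L/mu = 51/46 = 1.1087
Step 2: Compute the convergence rate.
r = 1 - 2/(kappa + 1) = 1 - 2*mu/(L + mu) = (L - mu)/(L + mu) = 5/97 = 0.0515


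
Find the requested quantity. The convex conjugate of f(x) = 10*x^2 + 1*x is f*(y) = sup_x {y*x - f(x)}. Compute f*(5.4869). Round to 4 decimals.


f*(y) = sup_x {y*x - a*x^2 - b*x} = sup_x {(y-b)*x - a*x^2}
FOC: (y - b) - 2a*x = 0 => x* = (y - b)/(2a)
x* = (5.4869 - 1)/(2*10) = 0.2243
f*(5.4869) = (y-b)^2/(4a) = (5.4869 - 1)^2/(4*10)
= 20.1323/40 = 0.5033


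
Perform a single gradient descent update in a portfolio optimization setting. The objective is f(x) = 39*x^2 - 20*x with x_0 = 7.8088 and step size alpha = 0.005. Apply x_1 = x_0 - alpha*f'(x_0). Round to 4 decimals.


We compute the gradient at x_0 and apply the update.
f'(x) = 78*x - 20
f'(7.8088) = 78*7.8088 - 20 = 589.0864
x_1 = 7.8088 - 0.005*589.0864 = 4.8634


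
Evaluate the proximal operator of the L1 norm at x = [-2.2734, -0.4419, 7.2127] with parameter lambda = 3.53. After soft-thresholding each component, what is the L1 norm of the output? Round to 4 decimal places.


Soft-thresholding with lambda = 3.53:
prox(-2.2734) = sign(-2.2734)*max(|-2.2734| - 3.53, 0) = 0.0
prox(-0.4419) = sign(-0.4419)*max(|-0.4419| - 3.53, 0) = 0.0
prox(7.2127) = sign(7.2127)*max(|7.2127| - 3.53, 0) = 3.6827
prox(x) = [0.0, 0.0, 3.6827]
||prox(x)||_1 = 0.0 + 0.0 + 3.6827 = 3.6827


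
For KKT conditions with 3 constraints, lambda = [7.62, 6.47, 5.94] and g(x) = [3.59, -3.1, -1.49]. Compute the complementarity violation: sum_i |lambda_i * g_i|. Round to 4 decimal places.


KKT complementary slackness check:
lambda_1 * g_1 = 7.62 * 3.59 = 27.3558
lambda_2 * g_2 = 6.47 * -3.1 = -20.057
lambda_3 * g_3 = 5.94 * -1.49 = -8.8506
Total violation = 27.3558 + 20.057 + 8.8506 = 56.2634


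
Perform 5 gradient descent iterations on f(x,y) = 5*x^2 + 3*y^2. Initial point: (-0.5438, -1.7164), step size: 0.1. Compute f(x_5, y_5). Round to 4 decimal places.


Gradient descent on f(x,y) = 5*x^2 + 3*y^2.
Starting point: (-0.5438, -1.7164), alpha = 0.1
Step 1: grad_x = 2*5*-0.5438 = -5.438, grad_y = 2*3*-1.7164 = -10.2984
  x_1 = -0.5438 - 0.1*-5.438 = 0.0
  y_1 = -1.7164 - 0.1*-10.2984 = -0.6866
Step 2: grad_x = 2*5*0.0 = 0.0, grad_y = 2*3*-0.6866 = -4.1194
  x_2 = 0.0 - 0.1*0.0 = 0.0
  y_2 = -0.6866 - 0.1*-4.1194 = -0.2746
Step 3: grad_x = 2*5*0.0 = 0.0, grad_y = 2*3*-0.2746 = -1.6477
  x_3 = 0.0 - 0.1*0.0 = 0.0
  y_3 = -0.2746 - 0.1*-1.6477 = -0.1098
Step 4: grad_x = 2*5*0.0 = 0.0, grad_y = 2*3*-0.1098 = -0.6591
  x_4 = 0.0 - 0.1*0.0 = 0.0
  y_4 = -0.1098 - 0.1*-0.6591 = -0.0439
Step 5: grad_x = 2*5*0.0 = 0.0, grad_y = 2*3*-0.0439 = -0.2636
  x_5 = 0.0 - 0.1*0.0 = 0.0
  y_5 = -0.0439 - 0.1*-0.2636 = -0.0176
f(0.0, -0.0176) = 5*0.0^2 + 3*(-0.0176)^2 = 0.0009


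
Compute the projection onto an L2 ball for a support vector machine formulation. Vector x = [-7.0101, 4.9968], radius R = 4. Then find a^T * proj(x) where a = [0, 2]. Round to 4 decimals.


Step 1: Compute ||x|| (intermediates to 6 decimals).
||x|| = sqrt((-7.0101)^2 + 4.9968^2) = 8.608688
Step 2: Project.
Since ||x|| > R, scale = R/||x|| = 4/8.608688 = 0.464647, proj(x) = scale * x
proj(x) = [-3.257222, 2.321748]
Step 3: Dot product.
a^T * proj(x) = 0*(-3.257222) + 2*2.321748 = 4.6435


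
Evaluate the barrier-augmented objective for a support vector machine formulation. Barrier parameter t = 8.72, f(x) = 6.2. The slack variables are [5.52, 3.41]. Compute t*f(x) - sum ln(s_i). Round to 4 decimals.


Step 1: Compute log-barrier.
ln values: [1.7084, 1.2267]
phi = -(1.7084 + 1.2267) = -2.9351
Step 2: Compute augmented objective.
t*f(x) = 8.72*6.2 = 54.064
Total = 54.064 - 2.9351 = 51.1289


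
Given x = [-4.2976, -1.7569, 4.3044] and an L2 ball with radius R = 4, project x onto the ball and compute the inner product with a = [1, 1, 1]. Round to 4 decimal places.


Step 1: Compute ||x|| (intermediates to 6 decimals).
||x|| = sqrt((-4.2976)^2 + (-1.7569)^2 + 4.3044^2) = 6.331187
Step 2: Project.
Since ||x|| > R, scale = R/||x|| = 4/6.331187 = 0.631793, proj(x) = scale * x
proj(x) = [-2.715194, -1.109997, 2.71949]
Step 3: Dot product.
a^T * proj(x) = 1*(-2.715194) + 1*(-1.109997) + 1*2.71949 = -1.1057


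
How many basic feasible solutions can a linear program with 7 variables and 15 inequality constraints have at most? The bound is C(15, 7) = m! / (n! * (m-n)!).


Each vertex corresponds to some choice of n active constraints out of m, so the number of vertices is at most C(m, n) = m! / (n!(m-n)!).
m = 15, n = 7
Numerator: 15 * 14 * 13 * 12 * 11 * 10 * 9
Denominator: 7! = 5040
C(15, 7) = 6435


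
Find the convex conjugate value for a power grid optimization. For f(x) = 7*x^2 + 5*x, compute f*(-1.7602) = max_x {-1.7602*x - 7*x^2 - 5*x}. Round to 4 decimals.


f*(y) = sup_x {y*x - a*x^2 - b*x} = sup_x {(y-b)*x - a*x^2}
FOC: (y - b) - 2a*x = 0 => x* = (y - b)/(2a)
x* = (-1.7602 - 5)/(2*7) = -0.4829
f*(-1.7602) = (y-b)^2/(4a) = (-1.7602 - 5)^2/(4*7)
= 45.7003/28 = 1.6322


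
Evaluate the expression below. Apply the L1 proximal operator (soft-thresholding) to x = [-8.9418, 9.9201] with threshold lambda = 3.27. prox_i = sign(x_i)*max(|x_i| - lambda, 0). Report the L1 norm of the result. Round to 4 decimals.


Soft-thresholding with lambda = 3.27:
prox(-8.9418) = sign(-8.9418)*max(|-8.9418| - 3.27, 0) = -5.6718
prox(9.9201) = sign(9.9201)*max(|9.9201| - 3.27, 0) = 6.6501
prox(x) = [-5.6718, 6.6501]
||prox(x)||_1 = 5.6718 + 6.6501 = 12.3219


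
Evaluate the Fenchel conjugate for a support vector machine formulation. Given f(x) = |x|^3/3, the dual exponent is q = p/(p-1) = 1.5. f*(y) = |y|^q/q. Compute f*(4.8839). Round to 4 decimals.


The conjugate exponent q satisfies 1/p + 1/q = 1.
p = 3, so q = 3/(3 - 1) = 1.5
|y|^q = 4.8839^1.5 = 10.7932
f*(4.8839) = 10.7932 / 1.5 = 7.1955


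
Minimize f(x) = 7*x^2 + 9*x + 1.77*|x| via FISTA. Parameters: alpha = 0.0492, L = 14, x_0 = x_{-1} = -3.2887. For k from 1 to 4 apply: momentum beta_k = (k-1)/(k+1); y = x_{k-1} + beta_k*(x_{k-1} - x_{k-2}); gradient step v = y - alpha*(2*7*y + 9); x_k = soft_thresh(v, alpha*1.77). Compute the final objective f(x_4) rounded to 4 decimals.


FISTA on f(x) = 7*x^2 + 9*x + 1.77*|x|
L = 14, alpha = 0.0492
Iteration 1: beta = 0.0, y = -3.2887 + 0.0*(-3.2887 + 3.2887) = -3.2887
  grad(y) = -37.0418, v = y - alpha*grad = -1.4662
  prox(v) = soft_thresh(-1.4662, 0.0871) = -1.3792
Iteration 2: beta = 0.3333, y = -1.3792 + 0.3333*(-1.3792 + 3.2887) = -0.7426
  grad(y) = -1.397, v = y - alpha*grad = -0.6739
  prox(v) = soft_thresh(-0.6739, 0.0871) = -0.5868
Iteration 3: beta = 0.5, y = -0.5868 + 0.5*(-0.5868 + 1.3792) = -0.1907
  grad(y) = 6.3307, v = y - alpha*grad = -0.5021
  prox(v) = soft_thresh(-0.5021, 0.0871) = -0.415
Iteration 4: beta = 0.6, y = -0.415 + 0.6*(-0.415 + 0.5868) = -0.312
  grad(y) = 4.6322, v = y - alpha*grad = -0.5399
  prox(v) = soft_thresh(-0.5399, 0.0871) = -0.4528
f(x_4) = 7*(-0.4528)^2 + 9*(-0.4528) + 1.77*|-0.4528| = -1.8386


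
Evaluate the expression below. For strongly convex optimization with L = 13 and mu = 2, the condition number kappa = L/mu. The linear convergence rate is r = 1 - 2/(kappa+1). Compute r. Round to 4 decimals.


Step 1: Compute the condition number.
kappa = L/mu = 13/2 = 6.5
Step 2: Compute the convergence rate.
r = 1 - 2/(kappa + 1) = 1 - 2*mu/(L + mu) = (L - mu)/(L + mu) = 11/15 = 0.7333


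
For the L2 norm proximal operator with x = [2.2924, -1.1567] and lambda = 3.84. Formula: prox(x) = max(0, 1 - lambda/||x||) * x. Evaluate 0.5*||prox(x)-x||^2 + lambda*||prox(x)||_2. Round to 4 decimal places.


Step 1: Compute ||x||.
||x|| = 2.5677
Step 2: Compute scaling factor.
scale = max(0, 1 - 3.84/2.5677) = 0.0
Step 3: prox(x) = [0.0, -0.0]
||prox(x)|| = 0.0
Step 4: Proximal objective.
0.5*||prox-x||^2 = 3.2965
lambda*||prox|| = 0.0
Total = 3.2965


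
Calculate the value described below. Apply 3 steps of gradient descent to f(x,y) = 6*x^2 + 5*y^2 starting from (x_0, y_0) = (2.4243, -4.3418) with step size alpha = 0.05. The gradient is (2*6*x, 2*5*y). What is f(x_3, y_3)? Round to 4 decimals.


Gradient descent on f(x,y) = 6*x^2 + 5*y^2.
Starting point: (2.4243, -4.3418), alpha = 0.05
Step 1: grad_x = 2*6*2.4243 = 29.0916, grad_y = 2*5*-4.3418 = -43.418
  x_1 = 2.4243 - 0.05*29.0916 = 0.9697
  y_1 = -4.3418 - 0.05*-43.418 = -2.1709
Step 2: grad_x = 2*6*0.9697 = 11.6366, grad_y = 2*5*-2.1709 = -21.709
  x_2 = 0.9697 - 0.05*11.6366 = 0.3879
  y_2 = -2.1709 - 0.05*-21.709 = -1.0855
Step 3: grad_x = 2*6*0.3879 = 4.6547, grad_y = 2*5*-1.0855 = -10.8545
  x_3 = 0.3879 - 0.05*4.6547 = 0.1552
  y_3 = -1.0855 - 0.05*-10.8545 = -0.5427
f(0.1552, -0.5427) = 6*0.1552^2 + 5*(-0.5427)^2 = 1.6172


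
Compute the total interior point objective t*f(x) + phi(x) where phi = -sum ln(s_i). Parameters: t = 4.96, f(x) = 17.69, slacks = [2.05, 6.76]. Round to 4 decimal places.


Step 1: Compute log-barrier.
ln values: [0.7178, 1.911]
phi = -(0.7178 + 1.911) = -2.6289
Step 2: Compute augmented objective.
t*f(x) = 4.96*17.69 = 87.7424
Total = 87.7424 - 2.6289 = 85.1135


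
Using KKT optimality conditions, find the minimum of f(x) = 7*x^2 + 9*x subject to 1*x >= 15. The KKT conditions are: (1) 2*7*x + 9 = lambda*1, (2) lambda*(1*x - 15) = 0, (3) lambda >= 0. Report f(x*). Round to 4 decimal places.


Step 1: Try lambda = 0 (constraint inactive).
x_unc = -9/(2*7) = -0.6429
Check: 1*-0.6429 = -0.6429 < 15 -- violated!
Step 2: Constraint must be active: 1*x = 15
x* = 15/1 = 15.0
lambda = (2*7*15.0 + 9)/1 = 219.0
Step 3: Compute optimal value.
f(x*) = 7*15.0^2 + 9*15.0 = 1710.0


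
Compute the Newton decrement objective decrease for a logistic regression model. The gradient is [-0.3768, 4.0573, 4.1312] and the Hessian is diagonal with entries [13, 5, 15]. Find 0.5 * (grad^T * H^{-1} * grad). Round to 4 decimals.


Step 1: H is diagonal, so H^(-1) * g = [-0.029, 0.8115, 0.2754].
Step 2: g^T H^(-1) g = sum_i g_i^2 / H_ii
  = (-0.3768)^2/13 + (4.0573)^2/5 + (4.1312)^2/15
  = 0.0109 + 3.2923 + 1.1378 = 4.441
Step 3: Objective decrease = 0.5 * g^T H^(-1) g = 2.2205


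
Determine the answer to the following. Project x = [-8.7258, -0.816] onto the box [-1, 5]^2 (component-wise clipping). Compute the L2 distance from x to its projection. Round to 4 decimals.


Project each component onto [-1, 5].
clip(-8.7258) = -1.0, clip(-0.816) = -0.816
Projection = [-1.0, -0.816]
Squared diffs: [59.688, 0.0]
Distance = sqrt(59.688) = 7.7258


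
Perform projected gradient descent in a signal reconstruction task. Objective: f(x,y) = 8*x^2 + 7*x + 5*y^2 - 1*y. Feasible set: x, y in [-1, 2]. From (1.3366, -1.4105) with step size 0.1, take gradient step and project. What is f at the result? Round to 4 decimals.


Step 1: Compute gradient at (1.3366, -1.4105).
grad_x = 2*8*1.3366 + 7 = 28.3856
grad_y = 2*5*-1.4105 - 1 = -15.105
Step 2: Gradient step.
x_raw = 1.3366 - 0.1*28.3856 = -1.502
y_raw = -1.4105 - 0.1*-15.105 = 0.1
Step 3: Project onto [-1, 2].
x_proj = clip(-1.502) = -1.0
y_proj = clip(0.1) = 0.1
Step 4: Evaluate f.
f(-1.0, 0.1) = 0.95


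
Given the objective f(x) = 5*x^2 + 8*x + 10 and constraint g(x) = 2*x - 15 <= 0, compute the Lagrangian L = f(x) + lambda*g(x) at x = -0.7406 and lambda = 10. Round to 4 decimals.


Step 1: Evaluate f(x).
f(-0.7406) = 5*(-0.7406)^2 + 8*(-0.7406) + 10 = 6.8176
Step 2: Evaluate g(x).
g(-0.7406) = 2*-0.7406 - 15 = -16.4812
Step 3: Compute Lagrangian.
L = 6.8176 + 10*-16.4812 = -157.9944


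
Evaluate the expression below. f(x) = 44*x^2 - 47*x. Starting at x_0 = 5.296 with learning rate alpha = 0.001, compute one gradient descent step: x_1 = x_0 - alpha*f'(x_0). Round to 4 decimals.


We compute the gradient at x_0 and apply the update.
f'(x) = 88*x - 47
f'(5.296) = 88*5.296 - 47 = 419.048
x_1 = 5.296 - 0.001*419.048 = 4.877


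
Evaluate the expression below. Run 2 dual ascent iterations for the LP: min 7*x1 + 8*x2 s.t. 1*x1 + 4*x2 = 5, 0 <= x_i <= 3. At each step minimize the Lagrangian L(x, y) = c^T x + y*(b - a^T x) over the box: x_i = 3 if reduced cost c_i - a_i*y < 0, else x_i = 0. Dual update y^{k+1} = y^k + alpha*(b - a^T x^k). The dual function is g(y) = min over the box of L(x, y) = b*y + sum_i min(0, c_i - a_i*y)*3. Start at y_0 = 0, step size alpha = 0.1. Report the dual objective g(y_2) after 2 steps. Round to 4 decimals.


Dual ascent for LP: min 7*x1 + 8*x2, 1*x1 + 4*x2 = 5, 0 <= x_i <= 3
Step 1: y^k = 0.0, reduced costs: (7.0, 8.0)
  x^k = (0.0, 0.0), subgradient = b - a^T x = 5.0
  y^{k+1} = 0.0 + 0.1*5.0 = 0.5
Step 2: y^k = 0.5, reduced costs: (6.5, 6.0)
  x^k = (0.0, 0.0), subgradient = b - a^T x = 5.0
  y^{k+1} = 0.5 + 0.1*5.0 = 1.0
Dual objective at y_2 = 1.0: reduced costs (6.0, 4.0), box minimizer x = (0.0, 0.0)
g(y_2) = b*y + (c1 - a1*y)*x1 + (c2 - a2*y)*x2 = 5*1.0 + 6.0*0.0 + 4.0*0.0 = 5.0 + 0.0 + 0.0 = 5.0


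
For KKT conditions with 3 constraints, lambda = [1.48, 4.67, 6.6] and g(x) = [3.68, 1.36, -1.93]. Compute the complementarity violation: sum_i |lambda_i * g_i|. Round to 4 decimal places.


KKT complementary slackness check:
lambda_1 * g_1 = 1.48 * 3.68 = 5.4464
lambda_2 * g_2 = 4.67 * 1.36 = 6.3512
lambda_3 * g_3 = 6.6 * -1.93 = -12.738
Total violation = 5.4464 + 6.3512 + 12.738 = 24.5356


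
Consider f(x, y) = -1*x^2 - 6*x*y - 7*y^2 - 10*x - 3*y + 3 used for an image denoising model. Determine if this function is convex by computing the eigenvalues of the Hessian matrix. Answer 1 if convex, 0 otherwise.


The Hessian of f(x,y) = -1*x^2 - 6*x*y - 7*y^2 - 10*x - 3*y + 3 is:
H = [[-2, -6], [-6, -14]]
Trace = -2 - 14 = -16
Determinant = -2*-14 - (-6)^2 = -8
Discriminant = (-16)^2 - 4*-8 = 288.0
Eigenvalues: lambda_1 = -16.4853, lambda_2 = 0.4853
The function is not convex.

0


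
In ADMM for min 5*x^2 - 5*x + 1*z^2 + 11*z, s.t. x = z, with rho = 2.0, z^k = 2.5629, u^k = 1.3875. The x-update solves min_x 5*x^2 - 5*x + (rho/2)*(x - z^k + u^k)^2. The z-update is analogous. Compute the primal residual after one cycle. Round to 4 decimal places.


ADMM iteration with rho = 2.0, z^k = 2.5629, u^k = 1.3875
Step 1: x-update.
Minimize 5*x^2 - 5*x + (2.0/2)*(x - 2.5629 + 1.3875)^2
FOC: (2*5 + 2.0)*x = 5 + 2.0*(2.5629 - 1.3875)
x^{k+1} = 0.6126
Step 2: z-update.
Minimize 1*z^2 + 11*z + (2.0/2)*(0.6126 - z + 1.3875)^2
FOC: (2*1 + 2.0)*z = -11 + 2.0*(0.6126 + 1.3875)
z^{k+1} = -1.75
Step 3: u-update.
u^{k+1} = 1.3875 + 0.6126 + 1.75 = 3.75
Step 4: Primal residual = |0.6126 + 1.75| = 2.3625


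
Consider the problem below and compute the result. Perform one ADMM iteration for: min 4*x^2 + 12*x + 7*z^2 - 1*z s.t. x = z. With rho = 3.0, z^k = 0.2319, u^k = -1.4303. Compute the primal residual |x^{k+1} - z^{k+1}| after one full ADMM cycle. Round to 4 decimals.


ADMM iteration with rho = 3.0, z^k = 0.2319, u^k = -1.4303
Step 1: x-update.
Minimize 4*x^2 + 12*x + (3.0/2)*(x - 0.2319 - 1.4303)^2
FOC: (2*4 + 3.0)*x = -12 + 3.0*(0.2319 + 1.4303)
x^{k+1} = -0.6376
Step 2: z-update.
Minimize 7*z^2 - 1*z + (3.0/2)*(-0.6376 - z - 1.4303)^2
FOC: (2*7 + 3.0)*z = 1 + 3.0*(-0.6376 - 1.4303)
z^{k+1} = -0.3061
Step 3: u-update.
u^{k+1} = -1.4303 - 0.6376 + 0.3061 = -1.7618
Step 4: Primal residual = |-0.6376 + 0.3061| = 0.3315


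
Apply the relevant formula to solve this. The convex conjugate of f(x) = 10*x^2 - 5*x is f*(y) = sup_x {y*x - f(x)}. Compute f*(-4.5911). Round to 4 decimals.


f*(y) = sup_x {y*x - a*x^2 - b*x} = sup_x {(y-b)*x - a*x^2}
FOC: (y - b) - 2a*x = 0 => x* = (y - b)/(2a)
x* = (-4.5911 + 5)/(2*10) = 0.0204
f*(-4.5911) = (y-b)^2/(4a) = (-4.5911 + 5)^2/(4*10)
= 0.1672/40 = 0.0042


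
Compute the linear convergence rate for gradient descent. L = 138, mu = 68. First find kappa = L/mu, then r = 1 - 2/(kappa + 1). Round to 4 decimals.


Step 1: Compute the condition number.
kappa = L/mu = 138/68 = 2.0294
Step 2: Compute the convergence rate.
r = 1 - 2/(kappa + 1) = 1 - 2*mu/(L + mu) = (L - mu)/(L + mu) = 70/206 = 0.3398


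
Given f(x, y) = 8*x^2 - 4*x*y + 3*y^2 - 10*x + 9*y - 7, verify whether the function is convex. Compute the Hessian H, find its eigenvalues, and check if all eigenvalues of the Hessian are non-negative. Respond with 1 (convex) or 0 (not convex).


The Hessian of f(x,y) = 8*x^2 - 4*x*y + 3*y^2 - 10*x + 9*y - 7 is:
H = [[16, -4], [-4, 6]]
Trace = 16 + 6 = 22
Determinant = 16*6 - (-4)^2 = 80
Discriminant = (22)^2 - 4*80 = 164.0
Eigenvalues: lambda_1 = 4.5969, lambda_2 = 17.4031
The function is convex.

1


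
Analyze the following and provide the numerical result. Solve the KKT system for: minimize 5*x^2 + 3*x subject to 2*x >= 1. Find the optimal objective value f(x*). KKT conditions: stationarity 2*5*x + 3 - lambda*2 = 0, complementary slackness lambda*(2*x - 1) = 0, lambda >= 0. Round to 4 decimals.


Step 1: Try lambda = 0 (constraint inactive).
x_unc = -3/(2*5) = -0.3
Check: 2*-0.3 = -0.6 < 1 -- violated!
Step 2: Constraint must be active: 2*x = 1
x* = 1/2 = 0.5
lambda = (2*5*0.5 + 3)/2 = 4.0
Step 3: Compute optimal value.
f(x*) = 5*0.5^2 + 3*0.5 = 2.75


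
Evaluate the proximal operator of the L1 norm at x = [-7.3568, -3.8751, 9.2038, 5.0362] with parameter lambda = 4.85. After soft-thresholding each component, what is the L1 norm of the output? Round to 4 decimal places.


Soft-thresholding with lambda = 4.85:
prox(-7.3568) = sign(-7.3568)*max(|-7.3568| - 4.85, 0) = -2.5068
prox(-3.8751) = sign(-3.8751)*max(|-3.8751| - 4.85, 0) = 0.0
prox(9.2038) = sign(9.2038)*max(|9.2038| - 4.85, 0) = 4.3538
prox(5.0362) = sign(5.0362)*max(|5.0362| - 4.85, 0) = 0.1862
prox(x) = [-2.5068, 0.0, 4.3538, 0.1862]
||prox(x)||_1 = 2.5068 + 0.0 + 4.3538 + 0.1862 = 7.0468


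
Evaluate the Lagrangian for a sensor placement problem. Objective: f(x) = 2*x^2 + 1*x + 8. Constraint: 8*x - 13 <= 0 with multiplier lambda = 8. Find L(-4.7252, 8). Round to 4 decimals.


Step 1: Evaluate f(x).
f(-4.7252) = 2*(-4.7252)^2 + 1*(-4.7252) + 8 = 47.9298
Step 2: Evaluate g(x).
g(-4.7252) = 8*-4.7252 - 13 = -50.8016
Step 3: Compute Lagrangian.
L = 47.9298 + 8*-50.8016 = -358.483


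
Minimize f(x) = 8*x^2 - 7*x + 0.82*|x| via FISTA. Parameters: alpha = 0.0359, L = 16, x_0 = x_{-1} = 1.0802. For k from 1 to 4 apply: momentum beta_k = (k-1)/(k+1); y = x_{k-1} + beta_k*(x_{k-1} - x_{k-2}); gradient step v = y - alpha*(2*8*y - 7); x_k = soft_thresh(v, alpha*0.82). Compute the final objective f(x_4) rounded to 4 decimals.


FISTA on f(x) = 8*x^2 - 7*x + 0.82*|x|
L = 16, alpha = 0.0359
Iteration 1: beta = 0.0, y = 1.0802 + 0.0*(1.0802 - 1.0802) = 1.0802
  grad(y) = 10.2832, v = y - alpha*grad = 0.711
  prox(v) = soft_thresh(0.711, 0.0294) = 0.6816
Iteration 2: beta = 0.3333, y = 0.6816 + 0.3333*(0.6816 - 1.0802) = 0.5487
  grad(y) = 1.7796, v = y - alpha*grad = 0.4848
  prox(v) = soft_thresh(0.4848, 0.0294) = 0.4554
Iteration 3: beta = 0.5, y = 0.4554 + 0.5*(0.4554 - 0.6816) = 0.3423
  grad(y) = -1.5232, v = y - alpha*grad = 0.397
  prox(v) = soft_thresh(0.397, 0.0294) = 0.3675
Iteration 4: beta = 0.6, y = 0.3675 + 0.6*(0.3675 - 0.4554) = 0.3148
  grad(y) = -1.9627, v = y - alpha*grad = 0.3853
  prox(v) = soft_thresh(0.3853, 0.0294) = 0.3559
f(x_4) = 8*0.3559^2 - 7*0.3559 + 0.82*|0.3559| = -1.1861


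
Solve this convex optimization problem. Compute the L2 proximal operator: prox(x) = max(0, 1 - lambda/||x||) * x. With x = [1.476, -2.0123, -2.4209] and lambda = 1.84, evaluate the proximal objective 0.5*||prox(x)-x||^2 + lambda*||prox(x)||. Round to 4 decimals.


Step 1: Compute ||x||.
||x|| = 3.4769
Step 2: Compute scaling factor.
scale = max(0, 1 - 1.84/3.4769) = 0.4708
Step 3: prox(x) = [0.6949, -0.9474, -1.1397]
||prox(x)|| = 1.6369
Step 4: Proximal objective.
0.5*||prox-x||^2 = 1.6928
lambda*||prox|| = 3.0119
Total = 4.7047


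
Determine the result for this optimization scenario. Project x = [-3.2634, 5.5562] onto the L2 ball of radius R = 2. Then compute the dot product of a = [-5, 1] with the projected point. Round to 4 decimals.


Step 1: Compute ||x|| (intermediates to 6 decimals).
||x|| = sqrt((-3.2634)^2 + 5.5562^2) = 6.44369
Step 2: Project.
Since ||x|| > R, scale = R/||x|| = 2/6.44369 = 0.310381, proj(x) = scale * x
proj(x) = [-1.012897, 1.724539]
Step 3: Dot product.
a^T * proj(x) = -5*(-1.012897) + 1*1.724539 = 6.789


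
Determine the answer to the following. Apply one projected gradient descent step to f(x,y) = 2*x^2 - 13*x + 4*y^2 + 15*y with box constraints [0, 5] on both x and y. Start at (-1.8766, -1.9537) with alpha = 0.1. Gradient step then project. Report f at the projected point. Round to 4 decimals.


Step 1: Compute gradient at (-1.8766, -1.9537).
grad_x = 2*2*-1.8766 - 13 = -20.5064
grad_y = 2*4*-1.9537 + 15 = -0.6296
Step 2: Gradient step.
x_raw = -1.8766 - 0.1*-20.5064 = 0.174
y_raw = -1.9537 - 0.1*-0.6296 = -1.8907
Step 3: Project onto [0, 5].
x_proj = clip(0.174) = 0.174
y_proj = clip(-1.8907) = 0.0
Step 4: Evaluate f.
f(0.174, 0.0) = -2.2019


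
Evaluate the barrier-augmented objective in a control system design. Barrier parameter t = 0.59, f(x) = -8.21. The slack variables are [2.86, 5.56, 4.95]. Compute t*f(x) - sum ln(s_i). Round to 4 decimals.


Step 1: Compute log-barrier.
ln values: [1.0508, 1.7156, 1.5994]
phi = -(1.0508 + 1.7156 + 1.5994) = -4.3658
Step 2: Compute augmented objective.
t*f(x) = 0.59*-8.21 = -4.8439
Total = -4.8439 - 4.3658 = -9.2097
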